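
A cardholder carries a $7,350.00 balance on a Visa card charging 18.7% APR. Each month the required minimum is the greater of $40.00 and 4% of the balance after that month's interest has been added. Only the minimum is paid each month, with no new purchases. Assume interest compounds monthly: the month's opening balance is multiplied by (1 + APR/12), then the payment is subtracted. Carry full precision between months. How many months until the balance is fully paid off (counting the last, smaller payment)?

111 months

Monthly rate r = 18.7%/12 = 1.55833% = 0.0155833.
While 4% of the post-interest balance exceeds $40.00, each month B ← (B·(1+r))·(1 − 0.04), i.e. B shrinks by the factor (1+r)·0.96 = 0.97496.
This holds for months 1–80. Entering month 81 the balance is $966.57; 4% of the post-interest balance is now below $40.00, so the flat $40.00 minimum applies from here.
From month 81 a fixed $40.00 at rate r clears $966.57 in 31 more payments. Total: 80 + 31 = 111 months.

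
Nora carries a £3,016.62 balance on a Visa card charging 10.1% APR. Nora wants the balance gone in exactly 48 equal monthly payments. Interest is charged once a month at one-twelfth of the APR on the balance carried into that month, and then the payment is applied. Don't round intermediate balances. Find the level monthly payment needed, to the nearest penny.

£76.65

Monthly rate r = 10.1%/12 = 0.841667% = 0.00841667.
Level-payment amortization: P = B₀·r / (1 − (1+r)^(−n)) = 3016.62·0.00841667 / (1 − 1.00842^(−48)).
Denominator 1 − (1+r)^(−48) = 0.331226147.
P = 25.3899 / 0.331226147 ≈ 76.65.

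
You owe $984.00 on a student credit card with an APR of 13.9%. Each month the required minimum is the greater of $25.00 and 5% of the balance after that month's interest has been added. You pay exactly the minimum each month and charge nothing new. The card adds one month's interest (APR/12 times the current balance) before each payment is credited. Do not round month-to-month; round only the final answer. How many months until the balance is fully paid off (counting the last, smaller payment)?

40 months

Monthly rate r = 13.9%/12 = 1.15833% = 0.0115833.
While 5% of the post-interest balance exceeds $25.00, each month B ← (B·(1+r))·(1 − 0.05), i.e. B shrinks by the factor (1+r)·0.95 = 0.961.
This holds for months 1–18. Entering month 19 the balance is $480.89; 5% of the post-interest balance is now below $25.00, so the flat $25.00 minimum applies from here.
From month 19 a fixed $25.00 at rate r clears $480.89 in 22 more payments. Total: 18 + 22 = 40 months.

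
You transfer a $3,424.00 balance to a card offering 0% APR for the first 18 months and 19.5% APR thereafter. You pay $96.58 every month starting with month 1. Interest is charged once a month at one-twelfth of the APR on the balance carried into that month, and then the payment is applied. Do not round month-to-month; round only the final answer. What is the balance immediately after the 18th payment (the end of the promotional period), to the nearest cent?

$1,685.56

Promo months 1–18 at r₀ = 0%/12 = 0; months 19+ at r₁ = 19.5%/12 = 0.01625.
After month 18 (no interest yet): B = $3,424.00 − 18·$96.58 = $1,685.56.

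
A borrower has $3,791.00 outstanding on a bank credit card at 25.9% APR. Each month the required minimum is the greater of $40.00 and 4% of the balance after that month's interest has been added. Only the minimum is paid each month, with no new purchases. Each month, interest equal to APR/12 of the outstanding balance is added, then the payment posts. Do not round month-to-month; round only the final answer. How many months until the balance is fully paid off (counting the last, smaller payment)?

Monthly rate r = 25.9%/12 = 2.15833% = 0.0215833.
While 4% of the post-interest balance exceeds $40.00, each month B ← (B·(1+r))·(1 − 0.04), i.e. B shrinks by the factor (1+r)·0.96 = 0.98072.
This holds for months 1–70. Entering month 71 the balance is $970.30; 4% of the post-interest balance is now below $40.00, so the flat $40.00 minimum applies from here.
From month 71 a fixed $40.00 at rate r clears $970.30 in 35 more payments. Total: 70 + 35 = 105 months.

105 months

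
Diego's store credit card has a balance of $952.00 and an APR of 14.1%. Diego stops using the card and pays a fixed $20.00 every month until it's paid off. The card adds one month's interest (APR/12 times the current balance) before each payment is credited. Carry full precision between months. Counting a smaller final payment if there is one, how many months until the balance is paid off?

71 payments

Monthly rate r = 14.1%/12 = 1.175% = 0.01175.
Recurrence: B ← B·(1+r) − $20.00.
Month 1: interest $11.19; balance after payment $943.19.
Month 2: interest $11.08; balance after payment $934.27.
Closed form: n = −ln(1 − rB₀/P)/ln(1+r) = −ln(0.4407)/ln(1.01175) ≈ 70.144, so the balance reaches zero during payment 71.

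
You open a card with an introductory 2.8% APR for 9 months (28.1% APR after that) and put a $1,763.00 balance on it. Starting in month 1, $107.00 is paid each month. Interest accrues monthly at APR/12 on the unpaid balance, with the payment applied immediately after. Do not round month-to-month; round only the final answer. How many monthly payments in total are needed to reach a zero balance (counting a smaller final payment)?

18 months

Promo months 1–9 at r₀ = 2.8%/12 = 0.00233333; months 10+ at r₁ = 28.1%/12 = 0.0234167.
After month 9: iterate B ← B·(1+r₀) − $107.00 for 9 months → $828.33.
Then at r₁ with $107.00/mo: n₂ = −ln(1 − r₁·B/P)/ln(1+r₁) ≈ 8.64 → 9 more payments.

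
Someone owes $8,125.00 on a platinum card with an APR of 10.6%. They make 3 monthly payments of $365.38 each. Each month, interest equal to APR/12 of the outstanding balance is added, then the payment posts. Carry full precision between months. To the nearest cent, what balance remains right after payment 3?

Monthly rate r = 10.6%/12 = 0.883333% = 0.00883333.
Each month: B ← B·(1+r) − $365.38.
Month 1: interest $71.77; balance after payment $7,831.39.
Month 2: interest $69.18; balance after payment $7,535.19.
Month 3: interest $66.56; balance after payment $7,236.37.

$7,236.37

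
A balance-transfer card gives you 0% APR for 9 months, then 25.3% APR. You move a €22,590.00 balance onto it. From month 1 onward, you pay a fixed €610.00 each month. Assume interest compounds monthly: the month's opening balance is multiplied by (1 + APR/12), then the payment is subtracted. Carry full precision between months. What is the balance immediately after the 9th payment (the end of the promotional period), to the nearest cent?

€17,100.00

Promo months 1–9 at r₀ = 0%/12 = 0; months 10+ at r₁ = 25.3%/12 = 0.0210833.
After month 9 (no interest yet): B = €22,590.00 − 9·€610.00 = €17,100.00.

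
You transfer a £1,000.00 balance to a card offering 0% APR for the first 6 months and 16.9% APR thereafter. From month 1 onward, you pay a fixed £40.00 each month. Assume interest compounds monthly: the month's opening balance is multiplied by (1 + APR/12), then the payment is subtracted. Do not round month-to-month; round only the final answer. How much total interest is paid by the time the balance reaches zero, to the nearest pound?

Promo months 1–6 at r₀ = 0%/12 = 0; months 7+ at r₁ = 16.9%/12 = 0.0140833.
After month 6 (no interest yet): B = £1,000.00 − 6·£40.00 = £760.00.
Then at r₁ with £40.00/mo: n₂ = −ln(1 − r₁·B/P)/ln(1+r₁) ≈ 22.27 → 23 more payments.
Total paid = 28·£40.00 + £10.73 = £1,130.73; interest = £1,130.73 − £1,000.00 = £130.73.

£131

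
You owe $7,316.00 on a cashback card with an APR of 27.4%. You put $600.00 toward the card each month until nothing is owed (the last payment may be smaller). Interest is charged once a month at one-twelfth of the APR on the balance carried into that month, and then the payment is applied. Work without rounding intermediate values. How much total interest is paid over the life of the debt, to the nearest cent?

Monthly rate r = 27.4%/12 = 2.28333% = 0.0228333.
Payoff takes n = ⌈−ln(1 − rB₀/P)/ln(1+r)⌉ = ⌈14.453⌉ = 15 payments; the last is $273.62.
Total paid = 14·$600.00 + $273.62 = $8,673.62.
Total interest = total paid − principal = $8,673.62 − $7,316.00 = $1,357.62.

$1,357.62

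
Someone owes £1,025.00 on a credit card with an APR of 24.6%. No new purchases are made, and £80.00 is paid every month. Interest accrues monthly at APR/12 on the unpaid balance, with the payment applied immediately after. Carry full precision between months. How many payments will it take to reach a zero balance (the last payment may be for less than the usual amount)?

16 payments

Monthly rate r = 24.6%/12 = 2.05% = 0.0205.
Recurrence: B ← B·(1+r) − £80.00.
Month 1: interest £21.01; balance after payment £966.01.
Month 2: interest £19.80; balance after payment £905.82.
Closed form: n = −ln(1 − rB₀/P)/ln(1+r) = −ln(0.73734)/ln(1.0205) ≈ 15.015, so the balance reaches zero during payment 16.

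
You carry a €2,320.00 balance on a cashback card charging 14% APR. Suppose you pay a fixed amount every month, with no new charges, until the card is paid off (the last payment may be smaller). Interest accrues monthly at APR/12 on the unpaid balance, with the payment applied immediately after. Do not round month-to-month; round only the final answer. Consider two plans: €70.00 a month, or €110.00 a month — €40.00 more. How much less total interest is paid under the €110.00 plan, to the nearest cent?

Monthly rate r = 14%/12 = 1.16667% = 0.0116667.
At €70.00/mo: n = ⌈−ln(1 − rB₀/P)/ln(1+r)⌉ = 43 payments (last €10.21); total interest = total paid − €2,320.00 = €630.21.
At €110.00/mo: 25 payments (last €38.69); total interest €358.69.
Interest saved = €630.21 − €358.69 = €271.52.

€271.52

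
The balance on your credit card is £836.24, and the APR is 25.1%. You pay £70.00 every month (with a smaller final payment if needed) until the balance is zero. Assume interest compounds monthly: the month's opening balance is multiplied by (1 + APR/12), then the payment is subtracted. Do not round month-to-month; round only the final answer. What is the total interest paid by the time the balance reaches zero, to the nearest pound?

£136

Monthly rate r = 25.1%/12 = 2.09167% = 0.0209167.
Payoff takes n = ⌈−ln(1 − rB₀/P)/ln(1+r)⌉ = ⌈13.889⌉ = 14 payments; the last is £62.31.
Total paid = 13·£70.00 + £62.31 = £972.31.
Total interest = total paid − principal = £972.31 − £836.24 = £136.07.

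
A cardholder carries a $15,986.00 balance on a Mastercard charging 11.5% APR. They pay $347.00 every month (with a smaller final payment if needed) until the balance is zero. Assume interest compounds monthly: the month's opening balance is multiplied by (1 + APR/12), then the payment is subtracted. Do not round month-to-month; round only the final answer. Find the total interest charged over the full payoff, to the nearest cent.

$5,206.35

Monthly rate r = 11.5%/12 = 0.958333% = 0.00958333.
Payoff takes n = ⌈−ln(1 − rB₀/P)/ln(1+r)⌉ = ⌈61.073⌉ = 62 payments; the last is $25.35.
Total paid = 61·$347.00 + $25.35 = $21,192.35.
Total interest = total paid − principal = $21,192.35 − $15,986.00 = $5,206.35.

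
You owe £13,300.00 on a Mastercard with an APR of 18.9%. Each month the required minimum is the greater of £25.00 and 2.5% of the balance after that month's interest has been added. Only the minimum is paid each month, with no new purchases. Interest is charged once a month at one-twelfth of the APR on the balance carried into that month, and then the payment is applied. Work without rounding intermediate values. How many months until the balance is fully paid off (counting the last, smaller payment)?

Monthly rate r = 18.9%/12 = 1.575% = 0.01575.
While 2.5% of the post-interest balance exceeds £25.00, each month B ← (B·(1+r))·(1 − 0.025), i.e. B shrinks by the factor (1+r)·0.975 = 0.99036.
This holds for months 1–269. Entering month 270 the balance is £981.18; 2.5% of the post-interest balance is now below £25.00, so the flat £25.00 minimum applies from here.
From month 270 a fixed £25.00 at rate r clears £981.18 in 62 more payments. Total: 269 + 62 = 331 months.

331 months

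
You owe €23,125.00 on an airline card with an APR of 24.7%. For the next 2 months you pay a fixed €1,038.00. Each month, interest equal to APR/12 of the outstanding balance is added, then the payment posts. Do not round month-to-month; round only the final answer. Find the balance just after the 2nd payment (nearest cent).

€21,989.41

Monthly rate r = 24.7%/12 = 2.05833% = 0.0205833.
Each month: B ← B·(1+r) − €1,038.00.
Month 1: interest €475.99; balance after payment €22,562.99.
Month 2: interest €464.42; balance after payment €21,989.41.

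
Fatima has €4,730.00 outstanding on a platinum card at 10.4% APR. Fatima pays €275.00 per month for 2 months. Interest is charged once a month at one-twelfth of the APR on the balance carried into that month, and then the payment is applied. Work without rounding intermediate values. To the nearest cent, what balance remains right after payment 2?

Monthly rate r = 10.4%/12 = 0.866667% = 0.00866667.
Each month: B ← B·(1+r) − €275.00.
Month 1: interest €40.99; balance after payment €4,495.99.
Month 2: interest €38.97; balance after payment €4,259.96.

€4,259.96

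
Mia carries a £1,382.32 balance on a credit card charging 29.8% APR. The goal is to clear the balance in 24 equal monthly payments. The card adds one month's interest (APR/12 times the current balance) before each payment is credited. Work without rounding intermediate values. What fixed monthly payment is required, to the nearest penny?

Monthly rate r = 29.8%/12 = 2.48333% = 0.0248333.
Level-payment amortization: P = B₀·r / (1 − (1+r)^(−n)) = 1382.32·0.0248333 / (1 − 1.02483^(−24)).
Denominator 1 − (1+r)^(−24) = 0.444962692.
P = 34.3276 / 0.444962692 ≈ 77.15.

£77.15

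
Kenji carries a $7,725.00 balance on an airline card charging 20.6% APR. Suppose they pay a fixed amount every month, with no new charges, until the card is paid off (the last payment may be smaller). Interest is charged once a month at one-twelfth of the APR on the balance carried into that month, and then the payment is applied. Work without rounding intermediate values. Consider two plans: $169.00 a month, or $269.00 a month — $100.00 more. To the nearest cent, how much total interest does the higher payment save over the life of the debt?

Monthly rate r = 20.6%/12 = 1.71667% = 0.0171667.
At $169.00/mo: n = ⌈−ln(1 − rB₀/P)/ln(1+r)⌉ = 91 payments (last $37.83); total interest = total paid − $7,725.00 = $7,522.83.
At $269.00/mo: 40 payments (last $243.47); total interest $3,009.47.
Interest saved = $7,522.83 − $3,009.47 = $4,513.36.

$4,513.36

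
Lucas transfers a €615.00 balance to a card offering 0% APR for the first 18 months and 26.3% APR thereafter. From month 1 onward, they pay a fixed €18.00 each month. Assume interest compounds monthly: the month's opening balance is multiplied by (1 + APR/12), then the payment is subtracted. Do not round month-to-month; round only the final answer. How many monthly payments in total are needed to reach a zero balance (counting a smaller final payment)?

Promo months 1–18 at r₀ = 0%/12 = 0; months 19+ at r₁ = 26.3%/12 = 0.0219167.
After month 18 (no interest yet): B = €615.00 − 18·€18.00 = €291.00.
Then at r₁ with €18.00/mo: n₂ = −ln(1 − r₁·B/P)/ln(1+r₁) ≈ 20.18 → 21 more payments.

39 payments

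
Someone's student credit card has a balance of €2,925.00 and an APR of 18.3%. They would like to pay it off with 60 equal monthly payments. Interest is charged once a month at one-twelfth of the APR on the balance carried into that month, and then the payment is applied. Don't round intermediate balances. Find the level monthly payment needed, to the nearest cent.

Monthly rate r = 18.3%/12 = 1.525% = 0.01525.
Level-payment amortization: P = B₀·r / (1 − (1+r)^(−n)) = 2925.00·0.01525 / (1 − 1.01525^(−60)).
Denominator 1 − (1+r)^(−60) = 0.596707533.
P = 44.6063 / 0.596707533 ≈ 74.75.

€74.75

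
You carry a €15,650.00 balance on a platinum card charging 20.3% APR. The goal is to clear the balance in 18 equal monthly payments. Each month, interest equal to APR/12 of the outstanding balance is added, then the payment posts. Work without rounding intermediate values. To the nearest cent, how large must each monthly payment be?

€1,015.80

Monthly rate r = 20.3%/12 = 1.69167% = 0.0169167.
Level-payment amortization: P = B₀·r / (1 − (1+r)^(−n)) = 15650.00·0.0169167 / (1 − 1.01692^(−18)).
Denominator 1 − (1+r)^(−18) = 0.260627275.
P = 264.746 / 0.260627275 ≈ 1015.80.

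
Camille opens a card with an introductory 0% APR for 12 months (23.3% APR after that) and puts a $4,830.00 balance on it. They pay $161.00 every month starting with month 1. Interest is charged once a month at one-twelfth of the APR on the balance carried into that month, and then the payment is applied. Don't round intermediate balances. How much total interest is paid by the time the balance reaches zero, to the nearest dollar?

Promo months 1–12 at r₀ = 0%/12 = 0; months 13+ at r₁ = 23.3%/12 = 0.0194167.
After month 12 (no interest yet): B = $4,830.00 − 12·$161.00 = $2,898.00.
Then at r₁ with $161.00/mo: n₂ = −ln(1 − r₁·B/P)/ln(1+r₁) ≈ 22.36 → 23 more payments.
Total paid = 34·$161.00 + $58.47 = $5,532.47; interest = $5,532.47 − $4,830.00 = $702.47.

$702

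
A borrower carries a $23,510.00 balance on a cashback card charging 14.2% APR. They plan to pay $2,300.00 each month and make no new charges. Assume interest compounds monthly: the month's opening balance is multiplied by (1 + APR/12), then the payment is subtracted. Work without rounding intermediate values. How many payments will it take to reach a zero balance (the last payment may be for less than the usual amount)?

Monthly rate r = 14.2%/12 = 1.18333% = 0.0118333.
Recurrence: B ← B·(1+r) − $2,300.00.
Month 1: interest $278.20; balance after payment $21,488.20.
Month 2: interest $254.28; balance after payment $19,442.48.
Closed form: n = −ln(1 − rB₀/P)/ln(1+r) = −ln(0.87904)/ln(1.01183) ≈ 10.959, so the balance reaches zero during payment 11.

11 payments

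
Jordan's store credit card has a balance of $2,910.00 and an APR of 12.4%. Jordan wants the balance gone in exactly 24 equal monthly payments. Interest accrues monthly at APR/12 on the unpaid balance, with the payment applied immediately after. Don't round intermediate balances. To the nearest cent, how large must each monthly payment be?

$137.53

Monthly rate r = 12.4%/12 = 1.03333% = 0.0103333.
Level-payment amortization: P = B₀·r / (1 − (1+r)^(−n)) = 2910.00·0.0103333 / (1 − 1.01033^(−24)).
Denominator 1 − (1+r)^(−24) = 0.218646359.
P = 30.07 / 0.218646359 ≈ 137.53.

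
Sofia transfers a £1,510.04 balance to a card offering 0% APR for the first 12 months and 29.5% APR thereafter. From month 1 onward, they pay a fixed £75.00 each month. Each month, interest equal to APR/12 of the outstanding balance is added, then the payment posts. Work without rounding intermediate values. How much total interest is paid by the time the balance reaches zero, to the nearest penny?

£79.05

Promo months 1–12 at r₀ = 0%/12 = 0; months 13+ at r₁ = 29.5%/12 = 0.0245833.
After month 12 (no interest yet): B = £1,510.04 − 12·£75.00 = £610.04.
Then at r₁ with £75.00/mo: n₂ = −ln(1 − r₁·B/P)/ln(1+r₁) ≈ 9.19 → 10 more payments.
Total paid = 21·£75.00 + £14.09 = £1,589.09; interest = £1,589.09 − £1,510.04 = £79.05.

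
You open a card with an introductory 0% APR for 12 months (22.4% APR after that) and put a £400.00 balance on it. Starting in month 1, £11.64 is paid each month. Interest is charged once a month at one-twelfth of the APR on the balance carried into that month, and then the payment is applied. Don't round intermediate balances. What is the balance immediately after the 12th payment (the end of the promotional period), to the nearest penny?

Promo months 1–12 at r₀ = 0%/12 = 0; months 13+ at r₁ = 22.4%/12 = 0.0186667.
After month 12 (no interest yet): B = £400.00 − 12·£11.64 = £260.32.

£260.32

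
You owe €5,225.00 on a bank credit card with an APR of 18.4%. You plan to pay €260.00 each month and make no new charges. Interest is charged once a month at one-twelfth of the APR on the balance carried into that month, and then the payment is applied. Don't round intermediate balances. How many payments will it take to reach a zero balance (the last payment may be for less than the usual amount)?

Monthly rate r = 18.4%/12 = 1.53333% = 0.0153333.
Recurrence: B ← B·(1+r) − €260.00.
Month 1: interest €80.12; balance after payment €5,045.12.
Month 2: interest €77.36; balance after payment €4,862.48.
Closed form: n = −ln(1 − rB₀/P)/ln(1+r) = −ln(0.69186)/ln(1.01533) ≈ 24.208, so the balance reaches zero during payment 25.

25 payments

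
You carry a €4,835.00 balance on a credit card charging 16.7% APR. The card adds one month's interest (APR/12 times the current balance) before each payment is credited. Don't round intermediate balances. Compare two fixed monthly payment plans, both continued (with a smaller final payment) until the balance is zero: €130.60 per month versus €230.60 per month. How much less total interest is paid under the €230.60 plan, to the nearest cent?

Monthly rate r = 16.7%/12 = 1.39167% = 0.0139167.
At €130.60/mo: n = ⌈−ln(1 − rB₀/P)/ln(1+r)⌉ = 53 payments (last €50.98); total interest = total paid − €4,835.00 = €2,007.18.
At €230.60/mo: 25 payments (last €222.29); total interest €921.69.
Interest saved = €2,007.18 − €921.69 = €1,085.49.

€1,085.49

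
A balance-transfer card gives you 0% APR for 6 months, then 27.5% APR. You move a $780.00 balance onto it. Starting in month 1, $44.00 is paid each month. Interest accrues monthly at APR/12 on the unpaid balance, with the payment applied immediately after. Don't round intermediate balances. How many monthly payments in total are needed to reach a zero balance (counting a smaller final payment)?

20 months

Promo months 1–6 at r₀ = 0%/12 = 0; months 7+ at r₁ = 27.5%/12 = 0.0229167.
After month 6 (no interest yet): B = $780.00 − 6·$44.00 = $516.00.
Then at r₁ with $44.00/mo: n₂ = −ln(1 − r₁·B/P)/ln(1+r₁) ≈ 13.81 → 14 more payments.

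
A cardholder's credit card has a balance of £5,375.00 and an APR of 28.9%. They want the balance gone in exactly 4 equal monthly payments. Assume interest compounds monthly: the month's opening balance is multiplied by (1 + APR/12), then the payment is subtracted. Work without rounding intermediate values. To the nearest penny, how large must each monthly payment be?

Monthly rate r = 28.9%/12 = 2.40833% = 0.0240833.
Level-payment amortization: P = B₀·r / (1 − (1+r)^(−n)) = 5375.00·0.0240833 / (1 − 1.02408^(−4)).
Denominator 1 − (1+r)^(−4) = 0.0908012975.
P = 129.448 / 0.0908012975 ≈ 1425.62.

£1,425.62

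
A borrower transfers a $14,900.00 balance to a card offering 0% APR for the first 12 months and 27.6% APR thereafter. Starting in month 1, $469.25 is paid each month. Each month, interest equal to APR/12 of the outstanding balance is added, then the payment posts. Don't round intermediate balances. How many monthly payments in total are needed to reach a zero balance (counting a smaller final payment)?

39 months

Promo months 1–12 at r₀ = 0%/12 = 0; months 13+ at r₁ = 27.6%/12 = 0.023.
After month 12 (no interest yet): B = $14,900.00 − 12·$469.25 = $9,269.00.
Then at r₁ with $469.25/mo: n₂ = −ln(1 − r₁·B/P)/ln(1+r₁) ≈ 26.64 → 27 more payments.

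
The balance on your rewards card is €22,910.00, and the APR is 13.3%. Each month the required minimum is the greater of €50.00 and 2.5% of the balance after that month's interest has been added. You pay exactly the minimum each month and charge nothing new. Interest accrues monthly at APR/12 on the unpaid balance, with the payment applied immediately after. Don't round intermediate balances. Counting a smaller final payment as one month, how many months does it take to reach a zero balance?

224 months

Monthly rate r = 13.3%/12 = 1.10833% = 0.0110833.
While 2.5% of the post-interest balance exceeds €50.00, each month B ← (B·(1+r))·(1 − 0.025), i.e. B shrinks by the factor (1+r)·0.975 = 0.98581.
This holds for months 1–172. Entering month 173 the balance is €1,959.63; 2.5% of the post-interest balance is now below €50.00, so the flat €50.00 minimum applies from here.
From month 173 a fixed €50.00 at rate r clears €1,959.63 in 52 more payments. Total: 172 + 52 = 224 months.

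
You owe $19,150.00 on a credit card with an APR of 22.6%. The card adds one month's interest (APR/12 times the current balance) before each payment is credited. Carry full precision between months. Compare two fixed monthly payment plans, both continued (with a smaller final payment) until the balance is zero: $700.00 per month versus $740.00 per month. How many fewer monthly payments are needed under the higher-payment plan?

Monthly rate r = 22.6%/12 = 1.88333% = 0.0188333.
At $700.00/mo: n = ⌈−ln(1 − rB₀/P)/ln(1+r)⌉ = 39 payments (last $566.09); total interest = total paid − $19,150.00 = $8,016.09.
At $740.00/mo: 36 payments (last $602.96); total interest $7,352.96.
Payments saved = 39 − 36 = 3.

3 fewer payments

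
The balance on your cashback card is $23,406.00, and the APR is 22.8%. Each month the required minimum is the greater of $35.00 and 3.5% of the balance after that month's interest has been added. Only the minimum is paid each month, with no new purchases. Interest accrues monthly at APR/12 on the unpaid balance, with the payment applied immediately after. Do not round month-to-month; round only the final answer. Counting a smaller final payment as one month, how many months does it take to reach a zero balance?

230 months

Monthly rate r = 22.8%/12 = 1.9% = 0.019.
While 3.5% of the post-interest balance exceeds $35.00, each month B ← (B·(1+r))·(1 − 0.035), i.e. B shrinks by the factor (1+r)·0.965 = 0.98333.
This holds for months 1–189. Entering month 190 the balance is $977.04; 3.5% of the post-interest balance is now below $35.00, so the flat $35.00 minimum applies from here.
From month 190 a fixed $35.00 at rate r clears $977.04 in 41 more payments. Total: 189 + 41 = 230 months.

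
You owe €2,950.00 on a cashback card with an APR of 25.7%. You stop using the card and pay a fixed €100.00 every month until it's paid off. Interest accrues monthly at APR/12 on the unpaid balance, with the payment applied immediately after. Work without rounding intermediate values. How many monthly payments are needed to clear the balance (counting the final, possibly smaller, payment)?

Monthly rate r = 25.7%/12 = 2.14167% = 0.0214167.
Recurrence: B ← B·(1+r) − €100.00.
Month 1: interest €63.18; balance after payment €2,913.18.
Month 2: interest €62.39; balance after payment €2,875.57.
Closed form: n = −ln(1 − rB₀/P)/ln(1+r) = −ln(0.36821)/ln(1.02142) ≈ 47.149, so the balance reaches zero during payment 48.

48 payments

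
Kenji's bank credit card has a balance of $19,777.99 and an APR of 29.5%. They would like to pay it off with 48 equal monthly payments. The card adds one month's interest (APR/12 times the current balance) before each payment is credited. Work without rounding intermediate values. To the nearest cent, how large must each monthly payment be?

$706.39

Monthly rate r = 29.5%/12 = 2.45833% = 0.0245833.
Level-payment amortization: P = B₀·r / (1 − (1+r)^(−n)) = 19777.99·0.0245833 / (1 − 1.02458^(−48)).
Denominator 1 − (1+r)^(−48) = 0.688304722.
P = 486.209 / 0.688304722 ≈ 706.39.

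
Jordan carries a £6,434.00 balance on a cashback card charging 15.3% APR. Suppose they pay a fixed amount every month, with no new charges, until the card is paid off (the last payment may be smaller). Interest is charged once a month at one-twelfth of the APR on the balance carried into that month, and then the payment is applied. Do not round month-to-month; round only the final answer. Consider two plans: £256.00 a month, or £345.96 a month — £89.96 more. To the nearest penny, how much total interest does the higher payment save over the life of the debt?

Monthly rate r = 15.3%/12 = 1.275% = 0.01275.
At £256.00/mo: n = ⌈−ln(1 − rB₀/P)/ln(1+r)⌉ = 31 payments (last £126.34); total interest = total paid − £6,434.00 = £1,372.34.
At £345.96/mo: 22 payments (last £125.98); total interest £957.14.
Interest saved = £1,372.34 − £957.14 = £415.20.

£415.20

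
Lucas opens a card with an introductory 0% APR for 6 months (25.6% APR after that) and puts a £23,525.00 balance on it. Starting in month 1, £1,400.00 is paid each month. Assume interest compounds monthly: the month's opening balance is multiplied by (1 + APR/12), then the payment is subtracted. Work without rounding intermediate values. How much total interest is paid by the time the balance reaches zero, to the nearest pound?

£2,254

Promo months 1–6 at r₀ = 0%/12 = 0; months 7+ at r₁ = 25.6%/12 = 0.0213333.
After month 6 (no interest yet): B = £23,525.00 − 6·£1,400.00 = £15,125.00.
Then at r₁ with £1,400.00/mo: n₂ = −ln(1 − r₁·B/P)/ln(1+r₁) ≈ 12.41 → 13 more payments.
Total paid = 18·£1,400.00 + £578.98 = £25,778.98; interest = £25,778.98 − £23,525.00 = £2,253.98.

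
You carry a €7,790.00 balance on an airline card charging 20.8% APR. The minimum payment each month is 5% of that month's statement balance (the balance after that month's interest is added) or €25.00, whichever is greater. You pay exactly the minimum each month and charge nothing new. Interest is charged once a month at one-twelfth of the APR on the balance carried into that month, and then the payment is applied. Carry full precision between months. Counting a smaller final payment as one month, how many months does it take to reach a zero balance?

106 months

Monthly rate r = 20.8%/12 = 1.73333% = 0.0173333.
While 5% of the post-interest balance exceeds €25.00, each month B ← (B·(1+r))·(1 − 0.05), i.e. B shrinks by the factor (1+r)·0.95 = 0.96647.
This holds for months 1–82. Entering month 83 the balance is €475.18; 5% of the post-interest balance is now below €25.00, so the flat €25.00 minimum applies from here.
From month 83 a fixed €25.00 at rate r clears €475.18 in 24 more payments. Total: 82 + 24 = 106 months.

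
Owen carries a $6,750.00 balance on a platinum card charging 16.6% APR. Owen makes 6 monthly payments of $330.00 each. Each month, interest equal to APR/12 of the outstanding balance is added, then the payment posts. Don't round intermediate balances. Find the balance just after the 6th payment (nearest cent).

$5,280.24

Monthly rate r = 16.6%/12 = 1.38333% = 0.0138333.
Each month: B ← B·(1+r) − $330.00.
Month 1: interest $93.38; balance after payment $6,513.38.
Month 2: interest $90.10; balance after payment $6,273.48.
Month 3: interest $86.78; balance after payment $6,030.26.
Month 4: interest $83.42; balance after payment $5,783.68.
Month 5: interest $80.01; balance after payment $5,533.69.
Month 6: interest $76.55; balance after payment $5,280.24.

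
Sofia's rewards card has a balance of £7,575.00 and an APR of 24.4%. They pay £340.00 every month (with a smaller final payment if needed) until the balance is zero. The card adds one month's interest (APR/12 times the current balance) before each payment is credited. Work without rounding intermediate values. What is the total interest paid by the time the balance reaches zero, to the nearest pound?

Monthly rate r = 24.4%/12 = 2.03333% = 0.0203333.
Payoff takes n = ⌈−ln(1 − rB₀/P)/ln(1+r)⌉ = ⌈29.973⌉ = 30 payments; the last is £330.84.
Total paid = 29·£340.00 + £330.84 = £10,190.84.
Total interest = total paid − principal = £10,190.84 − £7,575.00 = £2,615.84.

£2,616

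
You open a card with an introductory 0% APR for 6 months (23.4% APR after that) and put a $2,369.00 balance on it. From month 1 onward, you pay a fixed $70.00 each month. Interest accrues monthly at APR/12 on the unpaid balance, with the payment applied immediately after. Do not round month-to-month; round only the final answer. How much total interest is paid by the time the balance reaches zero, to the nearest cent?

Promo months 1–6 at r₀ = 0%/12 = 0; months 7+ at r₁ = 23.4%/12 = 0.0195.
After month 6 (no interest yet): B = $2,369.00 − 6·$70.00 = $1,949.00.
Then at r₁ with $70.00/mo: n₂ = −ln(1 − r₁·B/P)/ln(1+r₁) ≈ 40.54 → 41 more payments.
Total paid = 46·$70.00 + $38.00 = $3,258.00; interest = $3,258.00 − $2,369.00 = $889.00.

$889.00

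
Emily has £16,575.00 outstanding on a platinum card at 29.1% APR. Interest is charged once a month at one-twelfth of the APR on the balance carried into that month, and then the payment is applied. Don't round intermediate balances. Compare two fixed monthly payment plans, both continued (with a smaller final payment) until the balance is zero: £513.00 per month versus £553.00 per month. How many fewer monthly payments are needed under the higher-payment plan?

9 fewer payments

Monthly rate r = 29.1%/12 = 2.425% = 0.02425.
At £513.00/mo: n = ⌈−ln(1 − rB₀/P)/ln(1+r)⌉ = 64 payments (last £444.31); total interest = total paid − £16,575.00 = £16,188.31.
At £553.00/mo: 55 payments (last £89.32); total interest £13,376.32.
Payments saved = 64 − 55 = 9.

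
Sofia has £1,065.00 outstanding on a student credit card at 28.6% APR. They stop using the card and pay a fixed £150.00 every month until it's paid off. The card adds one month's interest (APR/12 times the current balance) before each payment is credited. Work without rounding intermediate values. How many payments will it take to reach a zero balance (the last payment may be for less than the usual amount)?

8 payments

Monthly rate r = 28.6%/12 = 2.38333% = 0.0238333.
Recurrence: B ← B·(1+r) − £150.00.
Month 1: interest £25.38; balance after payment £940.38.
Month 2: interest £22.41; balance after payment £812.79.
Closed form: n = −ln(1 − rB₀/P)/ln(1+r) = −ln(0.83078)/ln(1.02383) ≈ 7.871, so the balance reaches zero during payment 8.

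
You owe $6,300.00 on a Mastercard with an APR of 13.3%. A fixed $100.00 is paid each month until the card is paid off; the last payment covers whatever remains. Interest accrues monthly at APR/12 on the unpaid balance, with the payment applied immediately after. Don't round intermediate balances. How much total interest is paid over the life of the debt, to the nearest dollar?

$4,570

Monthly rate r = 13.3%/12 = 1.10833% = 0.0110833.
Payoff takes n = ⌈−ln(1 − rB₀/P)/ln(1+r)⌉ = ⌈108.702⌉ = 109 payments; the last is $70.35.
Total paid = 108·$100.00 + $70.35 = $10,870.35.
Total interest = total paid − principal = $10,870.35 − $6,300.00 = $4,570.35.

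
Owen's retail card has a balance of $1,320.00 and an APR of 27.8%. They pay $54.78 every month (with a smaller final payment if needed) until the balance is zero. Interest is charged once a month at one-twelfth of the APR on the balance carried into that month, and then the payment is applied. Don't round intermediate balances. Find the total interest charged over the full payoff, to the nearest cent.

Monthly rate r = 27.8%/12 = 2.31667% = 0.0231667.
Payoff takes n = ⌈−ln(1 − rB₀/P)/ln(1+r)⌉ = ⌈35.672⌉ = 36 payments; the last is $36.95.
Total paid = 35·$54.78 + $36.95 = $1,954.25.
Total interest = total paid − principal = $1,954.25 − $1,320.00 = $634.25.

$634.25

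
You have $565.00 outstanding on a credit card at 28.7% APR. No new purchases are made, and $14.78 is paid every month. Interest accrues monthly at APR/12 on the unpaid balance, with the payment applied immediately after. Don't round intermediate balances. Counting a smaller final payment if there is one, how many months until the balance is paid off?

Monthly rate r = 28.7%/12 = 2.39167% = 0.0239167.
Recurrence: B ← B·(1+r) − $14.78.
Month 1: interest $13.51; balance after payment $563.73.
Month 2: interest $13.48; balance after payment $562.44.
Closed form: n = −ln(1 − rB₀/P)/ln(1+r) = −ln(0.08573)/ln(1.02392) ≈ 103.937, so the balance reaches zero during payment 104.

104 months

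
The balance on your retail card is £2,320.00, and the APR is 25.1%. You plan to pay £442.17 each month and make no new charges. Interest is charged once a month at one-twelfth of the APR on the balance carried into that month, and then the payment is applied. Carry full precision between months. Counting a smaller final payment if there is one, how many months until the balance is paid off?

6 payments

Monthly rate r = 25.1%/12 = 2.09167% = 0.0209167.
Recurrence: B ← B·(1+r) − £442.17.
Month 1: interest £48.53; balance after payment £1,926.36.
Month 2: interest £40.29; balance after payment £1,524.48.
Month 3: interest £31.89; balance after payment £1,114.20.
Month 4: interest £23.31; balance after payment £695.33.
Month 5: interest £14.54; balance after payment £267.71.
Month 6: interest £5.60; balance after payment £0.00.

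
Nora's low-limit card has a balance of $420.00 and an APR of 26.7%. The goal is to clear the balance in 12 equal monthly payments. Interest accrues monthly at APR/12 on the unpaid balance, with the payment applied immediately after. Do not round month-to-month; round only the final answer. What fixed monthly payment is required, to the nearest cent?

$40.27

Monthly rate r = 26.7%/12 = 2.225% = 0.02225.
Level-payment amortization: P = B₀·r / (1 − (1+r)^(−n)) = 420.00·0.02225 / (1 − 1.02225^(−12)).
Denominator 1 − (1+r)^(−12) = 0.232082492.
P = 9.345 / 0.232082492 ≈ 40.27.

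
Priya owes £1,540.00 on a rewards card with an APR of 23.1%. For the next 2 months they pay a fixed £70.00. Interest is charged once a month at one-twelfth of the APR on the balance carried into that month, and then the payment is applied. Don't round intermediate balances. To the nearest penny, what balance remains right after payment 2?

Monthly rate r = 23.1%/12 = 1.925% = 0.01925.
Each month: B ← B·(1+r) − £70.00.
Month 1: interest £29.64; balance after payment £1,499.64.
Month 2: interest £28.87; balance after payment £1,458.51.

£1,458.51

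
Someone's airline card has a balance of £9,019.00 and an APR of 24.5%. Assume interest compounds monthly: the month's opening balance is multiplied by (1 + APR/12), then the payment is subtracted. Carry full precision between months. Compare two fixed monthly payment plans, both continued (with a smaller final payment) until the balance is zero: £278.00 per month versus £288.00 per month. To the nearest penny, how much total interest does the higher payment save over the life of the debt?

Monthly rate r = 24.5%/12 = 2.04167% = 0.0204167.
At £278.00/mo: n = ⌈−ln(1 − rB₀/P)/ln(1+r)⌉ = 54 payments (last £201.51); total interest = total paid − £9,019.00 = £5,916.51.
At £288.00/mo: 51 payments (last £133.88); total interest £5,514.88.
Interest saved = £5,916.51 − £5,514.88 = £401.63.

£401.63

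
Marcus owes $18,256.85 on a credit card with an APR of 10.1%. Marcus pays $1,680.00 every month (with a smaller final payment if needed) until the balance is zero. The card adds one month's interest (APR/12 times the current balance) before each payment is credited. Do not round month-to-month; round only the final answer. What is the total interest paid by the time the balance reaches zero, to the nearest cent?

$971.82

Monthly rate r = 10.1%/12 = 0.841667% = 0.00841667.
Payoff takes n = ⌈−ln(1 − rB₀/P)/ln(1+r)⌉ = ⌈11.445⌉ = 12 payments; the last is $748.67.
Total paid = 11·$1,680.00 + $748.67 = $19,228.67.
Total interest = total paid − principal = $19,228.67 − $18,256.85 = $971.82.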